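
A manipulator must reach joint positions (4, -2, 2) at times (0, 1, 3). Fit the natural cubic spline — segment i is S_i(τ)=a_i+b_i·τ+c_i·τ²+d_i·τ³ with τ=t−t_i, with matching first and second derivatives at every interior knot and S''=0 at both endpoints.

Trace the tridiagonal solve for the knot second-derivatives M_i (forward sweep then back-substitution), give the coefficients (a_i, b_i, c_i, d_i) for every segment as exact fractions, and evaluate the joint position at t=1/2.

Δ: Δ0=-6, Δ1=2
row 1: diag=6, rhs=48; c'=1/3, d'=8
back: M1=8
M: M0=0, M1=8, M2=0
seg 0: a=4, c=M0/2=0, d=(M1−M0)/(6·1)=4/3, b=Δ0−h0·(2M0+M1)/6=-22/3
seg 1: a=-2, c=M1/2=4, d=(M2−M1)/(6·2)=-2/3, b=Δ1−h1·(2M1+M2)/6=-10/3
t_q=1/2 → seg 0, τ=1/2; S=4+-22/3·τ+0·τ²+4/3·τ³=1/2

  seg 0: a=4 b=-22/3 c=0 d=4/3
  seg 1: a=-2 b=-10/3 c=4 d=-2/3
S(1/2) = 1/2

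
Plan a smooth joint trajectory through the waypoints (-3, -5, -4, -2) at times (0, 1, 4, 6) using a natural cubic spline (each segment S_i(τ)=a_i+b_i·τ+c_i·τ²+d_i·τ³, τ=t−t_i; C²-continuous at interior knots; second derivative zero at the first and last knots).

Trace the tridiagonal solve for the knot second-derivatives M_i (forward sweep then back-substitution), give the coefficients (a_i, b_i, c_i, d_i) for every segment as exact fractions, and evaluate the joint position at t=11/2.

Δ: Δ0=-2, Δ1=1/3, Δ2=1
row 1: diag=8, rhs=14; c'=3/8, d'=7/4
row 2: denom=10−3·3/8=71/8; d'=(4−3·7/4)/(71/8)=-10/71
back: M2=-10/71
back: M1=7/4−3/8·-10/71=128/71
M: M0=0, M1=128/71, M2=-10/71, M3=0
seg 0: a=-3, c=M0/2=0, d=(M1−M0)/(6·1)=64/213, b=Δ0−h0·(2M0+M1)/6=-490/213
seg 1: a=-5, c=M1/2=64/71, d=(M2−M1)/(6·3)=-23/213, b=Δ1−h1·(2M1+M2)/6=-298/213
seg 2: a=-4, c=M2/2=-5/71, d=(M3−M2)/(6·2)=5/426, b=Δ2−h2·(2M2+M3)/6=233/213
t_q=11/2 → seg 2, τ=3/2; S=-4+233/213·τ+-5/71·τ²+5/426·τ³=-2815/1136

  seg 0: a=-3 b=-490/213 c=0 d=64/213
  seg 1: a=-5 b=-298/213 c=64/71 d=-23/213
  seg 2: a=-4 b=233/213 c=-5/71 d=5/426
S(11/2) = -2815/1136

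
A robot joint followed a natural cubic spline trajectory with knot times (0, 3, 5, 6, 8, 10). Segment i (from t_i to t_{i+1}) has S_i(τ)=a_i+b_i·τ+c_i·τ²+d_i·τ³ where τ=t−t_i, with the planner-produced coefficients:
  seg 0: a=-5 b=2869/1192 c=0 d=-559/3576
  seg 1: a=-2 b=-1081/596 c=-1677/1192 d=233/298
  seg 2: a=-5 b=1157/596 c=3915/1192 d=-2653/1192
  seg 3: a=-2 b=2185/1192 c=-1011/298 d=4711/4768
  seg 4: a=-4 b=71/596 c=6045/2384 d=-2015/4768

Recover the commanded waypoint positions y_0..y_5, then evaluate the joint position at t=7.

y_0=-5 y_1=-2 y_2=-5 y_3=-2 y_4=-4 y_5=3
S(7) = -12261/4768

y_0 = S_0(0) = a_0 = -5
y_1 = S_1(0) = a_1 = -2
y_2 = S_2(0) = a_2 = -5
y_3 = S_3(0) = a_3 = -2
y_4 = S_4(0) = a_4 = -4
y_5 = S_4(2) = 3
t_q=7 is in segment 3 (τ=1); S_3(τ)=-12261/4768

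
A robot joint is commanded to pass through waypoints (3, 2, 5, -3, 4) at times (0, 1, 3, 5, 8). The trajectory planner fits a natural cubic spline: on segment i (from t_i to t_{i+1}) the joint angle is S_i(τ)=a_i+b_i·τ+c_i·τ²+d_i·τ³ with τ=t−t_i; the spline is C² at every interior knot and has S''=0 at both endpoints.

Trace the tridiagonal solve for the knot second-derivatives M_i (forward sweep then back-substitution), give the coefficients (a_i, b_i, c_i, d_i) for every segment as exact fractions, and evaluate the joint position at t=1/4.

  seg 0: a=3 b=-139/78 c=0 d=61/78
  seg 1: a=2 b=22/39 c=61/26 d=-293/312
  seg 2: a=5 b=-103/78 c=-171/52 d=38/39
  seg 3: a=-3 b=-217/78 c=133/52 d=-133/468
S(1/4) = 4271/1664

Δ: Δ0=-1, Δ1=3/2, Δ2=-4, Δ3=7/3
row 1: diag=6, rhs=15; c'=1/3, d'=5/2
row 2: denom=8−2·1/3=22/3; d'=(-33−2·5/2)/(22/3)=-57/11
row 3: denom=10−2·3/11=104/11; d'=(38−2·-57/11)/(104/11)=133/26
back: M3=133/26
back: M2=-57/11−3/11·133/26=-171/26
back: M1=5/2−1/3·-171/26=61/13
M: M0=0, M1=61/13, M2=-171/26, M3=133/26, M4=0
seg 0: a=3, c=M0/2=0, d=(M1−M0)/(6·1)=61/78, b=Δ0−h0·(2M0+M1)/6=-139/78
seg 1: a=2, c=M1/2=61/26, d=(M2−M1)/(6·2)=-293/312, b=Δ1−h1·(2M1+M2)/6=22/39
seg 2: a=5, c=M2/2=-171/52, d=(M3−M2)/(6·2)=38/39, b=Δ2−h2·(2M2+M3)/6=-103/78
seg 3: a=-3, c=M3/2=133/52, d=(M4−M3)/(6·3)=-133/468, b=Δ3−h3·(2M3+M4)/6=-217/78
t_q=1/4 → seg 0, τ=1/4; S=3+-139/78·τ+0·τ²+61/78·τ³=4271/1664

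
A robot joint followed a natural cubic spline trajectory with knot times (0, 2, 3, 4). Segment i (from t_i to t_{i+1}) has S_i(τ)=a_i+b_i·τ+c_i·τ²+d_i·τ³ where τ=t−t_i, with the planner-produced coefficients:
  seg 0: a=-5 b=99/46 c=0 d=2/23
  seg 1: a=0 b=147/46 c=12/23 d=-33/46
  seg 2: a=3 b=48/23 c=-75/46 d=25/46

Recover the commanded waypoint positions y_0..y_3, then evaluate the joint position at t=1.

y_0=-5 y_1=0 y_2=3 y_3=4
S(1) = -127/46

y_0 = S_0(0) = a_0 = -5
y_1 = S_1(0) = a_1 = 0
y_2 = S_2(0) = a_2 = 3
y_3 = S_2(1) = 4
t_q=1 is in segment 0 (τ=1); S_0(τ)=-127/46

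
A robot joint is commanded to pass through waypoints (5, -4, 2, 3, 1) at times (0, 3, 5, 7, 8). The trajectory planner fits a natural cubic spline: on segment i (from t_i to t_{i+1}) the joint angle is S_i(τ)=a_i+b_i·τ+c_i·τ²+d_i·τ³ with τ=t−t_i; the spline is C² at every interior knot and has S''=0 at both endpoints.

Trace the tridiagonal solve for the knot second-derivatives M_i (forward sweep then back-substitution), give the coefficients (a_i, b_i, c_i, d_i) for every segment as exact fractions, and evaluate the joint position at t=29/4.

  seg 0: a=5 b=-525/104 c=0 d=71/312
  seg 1: a=-4 b=57/52 c=213/104 d=-57/104
  seg 2: a=2 b=141/52 c=-129/104 d=7/104
  seg 3: a=3 b=-75/52 c=-87/104 d=29/104
S(29/4) = 17249/6656

Δ: Δ0=-3, Δ1=3, Δ2=1/2, Δ3=-2
row 1: diag=10, rhs=36; c'=1/5, d'=18/5
row 2: denom=8−2·1/5=38/5; d'=(-15−2·18/5)/(38/5)=-111/38
row 3: denom=6−2·5/19=104/19; d'=(-15−2·-111/38)/(104/19)=-87/52
back: M3=-87/52
back: M2=-111/38−5/19·-87/52=-129/52
back: M1=18/5−1/5·-129/52=213/52
M: M0=0, M1=213/52, M2=-129/52, M3=-87/52, M4=0
seg 0: a=5, c=M0/2=0, d=(M1−M0)/(6·3)=71/312, b=Δ0−h0·(2M0+M1)/6=-525/104
seg 1: a=-4, c=M1/2=213/104, d=(M2−M1)/(6·2)=-57/104, b=Δ1−h1·(2M1+M2)/6=57/52
seg 2: a=2, c=M2/2=-129/104, d=(M3−M2)/(6·2)=7/104, b=Δ2−h2·(2M2+M3)/6=141/52
seg 3: a=3, c=M3/2=-87/104, d=(M4−M3)/(6·1)=29/104, b=Δ3−h3·(2M3+M4)/6=-75/52
t_q=29/4 → seg 3, τ=1/4; S=3+-75/52·τ+-87/104·τ²+29/104·τ³=17249/6656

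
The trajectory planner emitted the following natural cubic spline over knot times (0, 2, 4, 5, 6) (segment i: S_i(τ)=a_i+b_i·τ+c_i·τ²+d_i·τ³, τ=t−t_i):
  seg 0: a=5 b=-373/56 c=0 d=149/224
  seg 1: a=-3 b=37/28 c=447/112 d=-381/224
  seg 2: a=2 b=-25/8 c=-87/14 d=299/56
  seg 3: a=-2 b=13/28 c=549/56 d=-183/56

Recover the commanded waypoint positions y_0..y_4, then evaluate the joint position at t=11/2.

y_0=5 y_1=-3 y_2=2 y_3=-2 y_4=5
S(11/2) = 123/448

y_0 = S_0(0) = a_0 = 5
y_1 = S_1(0) = a_1 = -3
y_2 = S_2(0) = a_2 = 2
y_3 = S_3(0) = a_3 = -2
y_4 = S_3(1) = 5
t_q=11/2 is in segment 3 (τ=1/2); S_3(τ)=123/448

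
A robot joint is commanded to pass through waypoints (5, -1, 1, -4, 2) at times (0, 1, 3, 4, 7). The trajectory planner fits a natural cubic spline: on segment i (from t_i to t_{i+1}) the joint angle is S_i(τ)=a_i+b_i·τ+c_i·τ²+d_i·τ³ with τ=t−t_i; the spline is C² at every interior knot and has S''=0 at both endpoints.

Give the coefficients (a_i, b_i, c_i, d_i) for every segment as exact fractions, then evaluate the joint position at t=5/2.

  seg 0: a=5 b=-1939/250 c=0 d=439/250
  seg 1: a=-1 b=-311/125 c=1317/250 d=-881/500
  seg 2: a=1 b=-64/25 c=-663/125 d=358/125
  seg 3: a=-4 b=-572/125 c=411/125 d=-137/375
S(5/2) = 4697/4000

Δ: Δ0=-6, Δ1=1, Δ2=-5, Δ3=2
row 1: diag=6, rhs=42; c'=1/3, d'=7
row 2: denom=6−2·1/3=16/3; d'=(-36−2·7)/(16/3)=-75/8
row 3: denom=8−1·3/16=125/16; d'=(42−1·-75/8)/(125/16)=822/125
back: M3=822/125
back: M2=-75/8−3/16·822/125=-1326/125
back: M1=7−1/3·-1326/125=1317/125
M: M0=0, M1=1317/125, M2=-1326/125, M3=822/125, M4=0
seg 0: a=5, c=M0/2=0, d=(M1−M0)/(6·1)=439/250, b=Δ0−h0·(2M0+M1)/6=-1939/250
seg 1: a=-1, c=M1/2=1317/250, d=(M2−M1)/(6·2)=-881/500, b=Δ1−h1·(2M1+M2)/6=-311/125
seg 2: a=1, c=M2/2=-663/125, d=(M3−M2)/(6·1)=358/125, b=Δ2−h2·(2M2+M3)/6=-64/25
seg 3: a=-4, c=M3/2=411/125, d=(M4−M3)/(6·3)=-137/375, b=Δ3−h3·(2M3+M4)/6=-572/125
t_q=5/2 → seg 1, τ=3/2; S=-1+-311/125·τ+1317/250·τ²+-881/500·τ³=4697/4000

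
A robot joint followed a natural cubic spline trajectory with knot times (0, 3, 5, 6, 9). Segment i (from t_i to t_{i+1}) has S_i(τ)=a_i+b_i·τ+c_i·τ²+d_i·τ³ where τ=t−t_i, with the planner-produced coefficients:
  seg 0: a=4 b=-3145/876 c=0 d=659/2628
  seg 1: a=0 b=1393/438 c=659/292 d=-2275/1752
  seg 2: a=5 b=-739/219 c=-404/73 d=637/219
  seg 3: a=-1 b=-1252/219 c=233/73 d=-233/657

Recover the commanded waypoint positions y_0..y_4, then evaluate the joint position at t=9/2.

y_0=4 y_1=0 y_2=5 y_3=-1 y_4=1
S(9/2) = 25537/4672

y_0 = S_0(0) = a_0 = 4
y_1 = S_1(0) = a_1 = 0
y_2 = S_2(0) = a_2 = 5
y_3 = S_3(0) = a_3 = -1
y_4 = S_3(3) = 1
t_q=9/2 is in segment 1 (τ=3/2); S_1(τ)=25537/4672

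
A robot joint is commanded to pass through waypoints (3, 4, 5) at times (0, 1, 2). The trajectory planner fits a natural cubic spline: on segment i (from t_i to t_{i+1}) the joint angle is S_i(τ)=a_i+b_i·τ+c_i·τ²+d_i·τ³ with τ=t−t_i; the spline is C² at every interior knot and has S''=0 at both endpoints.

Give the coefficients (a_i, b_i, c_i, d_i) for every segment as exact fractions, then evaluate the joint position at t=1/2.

Δ: Δ0=1, Δ1=1
row 1: diag=4, rhs=0; c'=1/4, d'=0
back: M1=0
M: M0=0, M1=0, M2=0
seg 0: a=3, c=M0/2=0, d=(M1−M0)/(6·1)=0, b=Δ0−h0·(2M0+M1)/6=1
seg 1: a=4, c=M1/2=0, d=(M2−M1)/(6·1)=0, b=Δ1−h1·(2M1+M2)/6=1
t_q=1/2 → seg 0, τ=1/2; S=3+1·τ+0·τ²+0·τ³=7/2

  seg 0: a=3 b=1 c=0 d=0
  seg 1: a=4 b=1 c=0 d=0
S(1/2) = 7/2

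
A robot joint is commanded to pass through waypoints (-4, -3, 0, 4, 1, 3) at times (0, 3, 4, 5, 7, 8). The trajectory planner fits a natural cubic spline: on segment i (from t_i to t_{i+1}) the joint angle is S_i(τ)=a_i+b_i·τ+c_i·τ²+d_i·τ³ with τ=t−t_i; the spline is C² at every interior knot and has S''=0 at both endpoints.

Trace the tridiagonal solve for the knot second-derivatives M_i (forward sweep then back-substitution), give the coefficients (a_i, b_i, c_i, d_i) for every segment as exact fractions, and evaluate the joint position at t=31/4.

  seg 0: a=-4 b=-167/354 c=0 d=95/1062
  seg 1: a=-3 b=344/177 c=95/118 d=89/354
  seg 2: a=0 b=1525/354 c=92/59 d=-661/354
  seg 3: a=4 b=323/177 c=-477/118 d=1685/1416
  seg 4: a=1 b=-23/354 c=731/236 d=-731/708
S(31/4) = 34105/15104

Δ: Δ0=1/3, Δ1=3, Δ2=4, Δ3=-3/2, Δ4=2
row 1: diag=8, rhs=16; c'=1/8, d'=2
row 2: denom=4−1·1/8=31/8; d'=(6−1·2)/(31/8)=32/31
row 3: denom=6−1·8/31=178/31; d'=(-33−1·32/31)/(178/31)=-1055/178
row 4: denom=6−2·31/89=472/89; d'=(21−2·-1055/178)/(472/89)=731/118
back: M4=731/118
back: M3=-1055/178−31/89·731/118=-477/59
back: M2=32/31−8/31·-477/59=184/59
back: M1=2−1/8·184/59=95/59
M: M0=0, M1=95/59, M2=184/59, M3=-477/59, M4=731/118, M5=0
seg 0: a=-4, c=M0/2=0, d=(M1−M0)/(6·3)=95/1062, b=Δ0−h0·(2M0+M1)/6=-167/354
seg 1: a=-3, c=M1/2=95/118, d=(M2−M1)/(6·1)=89/354, b=Δ1−h1·(2M1+M2)/6=344/177
seg 2: a=0, c=M2/2=92/59, d=(M3−M2)/(6·1)=-661/354, b=Δ2−h2·(2M2+M3)/6=1525/354
seg 3: a=4, c=M3/2=-477/118, d=(M4−M3)/(6·2)=1685/1416, b=Δ3−h3·(2M3+M4)/6=323/177
seg 4: a=1, c=M4/2=731/236, d=(M5−M4)/(6·1)=-731/708, b=Δ4−h4·(2M4+M5)/6=-23/354
t_q=31/4 → seg 4, τ=3/4; S=1+-23/354·τ+731/236·τ²+-731/708·τ³=34105/15104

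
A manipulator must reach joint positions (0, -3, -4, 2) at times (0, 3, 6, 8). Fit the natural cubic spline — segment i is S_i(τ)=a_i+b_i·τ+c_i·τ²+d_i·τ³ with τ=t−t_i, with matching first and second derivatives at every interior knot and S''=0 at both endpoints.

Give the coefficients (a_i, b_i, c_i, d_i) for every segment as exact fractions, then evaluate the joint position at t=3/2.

Δ: Δ0=-1, Δ1=-1/3, Δ2=3
row 1: diag=12, rhs=4; c'=1/4, d'=1/3
row 2: denom=10−3·1/4=37/4; d'=(20−3·1/3)/(37/4)=76/37
back: M2=76/37
back: M1=1/3−1/4·76/37=-20/111
M: M0=0, M1=-20/111, M2=76/37, M3=0
seg 0: a=0, c=M0/2=0, d=(M1−M0)/(6·3)=-10/999, b=Δ0−h0·(2M0+M1)/6=-101/111
seg 1: a=-3, c=M1/2=-10/111, d=(M2−M1)/(6·3)=124/999, b=Δ1−h1·(2M1+M2)/6=-131/111
seg 2: a=-4, c=M2/2=38/37, d=(M3−M2)/(6·2)=-19/111, b=Δ2−h2·(2M2+M3)/6=181/111
t_q=3/2 → seg 0, τ=3/2; S=0+-101/111·τ+0·τ²+-10/999·τ³=-207/148

  seg 0: a=0 b=-101/111 c=0 d=-10/999
  seg 1: a=-3 b=-131/111 c=-10/111 d=124/999
  seg 2: a=-4 b=181/111 c=38/37 d=-19/111
S(3/2) = -207/148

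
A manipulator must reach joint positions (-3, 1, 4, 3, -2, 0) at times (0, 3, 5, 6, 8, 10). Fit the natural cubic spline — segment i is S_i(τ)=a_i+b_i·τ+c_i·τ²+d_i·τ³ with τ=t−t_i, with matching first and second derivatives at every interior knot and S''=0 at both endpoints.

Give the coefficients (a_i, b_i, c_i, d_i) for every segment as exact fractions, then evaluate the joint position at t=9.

  seg 0: a=-3 b=3757/3576 c=0 d=337/10728
  seg 1: a=1 b=3395/1788 c=337/1192 d=-431/1788
  seg 2: a=4 b=245/1788 c=-1387/1192 d=95/3576
  seg 3: a=3 b=-7547/3576 c=-323/298 d=6359/14304
  seg 4: a=-2 b=-1987/1788 c=3775/2384 d=-3775/14304
S(9) = -8543/4768

Δ: Δ0=4/3, Δ1=3/2, Δ2=-1, Δ3=-5/2, Δ4=1
row 1: diag=10, rhs=1; c'=1/5, d'=1/10
row 2: denom=6−2·1/5=28/5; d'=(-15−2·1/10)/(28/5)=-19/7
row 3: denom=6−1·5/28=163/28; d'=(-9−1·-19/7)/(163/28)=-176/163
row 4: denom=8−2·56/163=1192/163; d'=(21−2·-176/163)/(1192/163)=3775/1192
back: M4=3775/1192
back: M3=-176/163−56/163·3775/1192=-323/149
back: M2=-19/7−5/28·-323/149=-1387/596
back: M1=1/10−1/5·-1387/596=337/596
M: M0=0, M1=337/596, M2=-1387/596, M3=-323/149, M4=3775/1192, M5=0
seg 0: a=-3, c=M0/2=0, d=(M1−M0)/(6·3)=337/10728, b=Δ0−h0·(2M0+M1)/6=3757/3576
seg 1: a=1, c=M1/2=337/1192, d=(M2−M1)/(6·2)=-431/1788, b=Δ1−h1·(2M1+M2)/6=3395/1788
seg 2: a=4, c=M2/2=-1387/1192, d=(M3−M2)/(6·1)=95/3576, b=Δ2−h2·(2M2+M3)/6=245/1788
seg 3: a=3, c=M3/2=-323/298, d=(M4−M3)/(6·2)=6359/14304, b=Δ3−h3·(2M3+M4)/6=-7547/3576
seg 4: a=-2, c=M4/2=3775/2384, d=(M5−M4)/(6·2)=-3775/14304, b=Δ4−h4·(2M4+M5)/6=-1987/1788
t_q=9 → seg 4, τ=1; S=-2+-1987/1788·τ+3775/2384·τ²+-3775/14304·τ³=-8543/4768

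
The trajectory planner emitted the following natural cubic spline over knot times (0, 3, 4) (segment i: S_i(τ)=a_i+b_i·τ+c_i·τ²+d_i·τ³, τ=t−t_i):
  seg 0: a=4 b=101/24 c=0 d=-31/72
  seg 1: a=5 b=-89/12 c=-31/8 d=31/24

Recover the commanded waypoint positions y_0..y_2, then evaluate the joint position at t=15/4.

y_0 = S_0(0) = a_0 = 4
y_1 = S_1(0) = a_1 = 5
y_2 = S_1(1) = -5
t_q=15/4 is in segment 1 (τ=3/4); S_1(τ)=-1125/512

y_0=4 y_1=5 y_2=-5
S(15/4) = -1125/512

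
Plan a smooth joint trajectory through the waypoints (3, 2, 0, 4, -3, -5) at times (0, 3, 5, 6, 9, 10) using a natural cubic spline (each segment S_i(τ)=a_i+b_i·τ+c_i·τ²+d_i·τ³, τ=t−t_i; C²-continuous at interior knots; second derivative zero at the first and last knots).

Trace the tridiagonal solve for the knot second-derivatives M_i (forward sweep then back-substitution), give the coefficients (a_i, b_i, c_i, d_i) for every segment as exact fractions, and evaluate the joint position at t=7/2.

Δ: Δ0=-1/3, Δ1=-1, Δ2=4, Δ3=-7/3, Δ4=-2
row 1: diag=10, rhs=-4; c'=1/5, d'=-2/5
row 2: denom=6−2·1/5=28/5; d'=(30−2·-2/5)/(28/5)=11/2
row 3: denom=8−1·5/28=219/28; d'=(-38−1·11/2)/(219/28)=-406/73
row 4: denom=8−3·28/73=500/73; d'=(2−3·-406/73)/(500/73)=341/125
back: M4=341/125
back: M3=-406/73−28/73·341/125=-826/125
back: M2=11/2−5/28·-826/125=167/25
back: M1=-2/5−1/5·167/25=-217/125
M: M0=0, M1=-217/125, M2=167/25, M3=-826/125, M4=341/125, M5=0
seg 0: a=3, c=M0/2=0, d=(M1−M0)/(6·3)=-217/2250, b=Δ0−h0·(2M0+M1)/6=401/750
seg 1: a=2, c=M1/2=-217/250, d=(M2−M1)/(6·2)=263/375, b=Δ1−h1·(2M1+M2)/6=-776/375
seg 2: a=0, c=M2/2=167/50, d=(M3−M2)/(6·1)=-1661/750, b=Δ2−h2·(2M2+M3)/6=1078/375
seg 3: a=4, c=M3/2=-413/125, d=(M4−M3)/(6·3)=389/750, b=Δ3−h3·(2M3+M4)/6=2183/750
seg 4: a=-3, c=M4/2=341/250, d=(M5−M4)/(6·1)=-341/750, b=Δ4−h4·(2M4+M5)/6=-1091/375
t_q=7/2 → seg 1, τ=1/2; S=2+-776/375·τ+-217/250·τ²+263/375·τ³=209/250

  seg 0: a=3 b=401/750 c=0 d=-217/2250
  seg 1: a=2 b=-776/375 c=-217/250 d=263/375
  seg 2: a=0 b=1078/375 c=167/50 d=-1661/750
  seg 3: a=4 b=2183/750 c=-413/125 d=389/750
  seg 4: a=-3 b=-1091/375 c=341/250 d=-341/750
S(7/2) = 209/250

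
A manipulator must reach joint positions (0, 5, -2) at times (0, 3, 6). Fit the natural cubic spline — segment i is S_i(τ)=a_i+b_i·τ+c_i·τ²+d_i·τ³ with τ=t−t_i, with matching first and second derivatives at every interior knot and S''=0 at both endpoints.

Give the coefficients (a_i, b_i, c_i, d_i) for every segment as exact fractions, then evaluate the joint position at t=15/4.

  seg 0: a=0 b=8/3 c=0 d=-1/9
  seg 1: a=5 b=-1/3 c=-1 d=1/9
S(15/4) = 271/64

Δ: Δ0=5/3, Δ1=-7/3
row 1: diag=12, rhs=-24; c'=1/4, d'=-2
back: M1=-2
M: M0=0, M1=-2, M2=0
seg 0: a=0, c=M0/2=0, d=(M1−M0)/(6·3)=-1/9, b=Δ0−h0·(2M0+M1)/6=8/3
seg 1: a=5, c=M1/2=-1, d=(M2−M1)/(6·3)=1/9, b=Δ1−h1·(2M1+M2)/6=-1/3
t_q=15/4 → seg 1, τ=3/4; S=5+-1/3·τ+-1·τ²+1/9·τ³=271/64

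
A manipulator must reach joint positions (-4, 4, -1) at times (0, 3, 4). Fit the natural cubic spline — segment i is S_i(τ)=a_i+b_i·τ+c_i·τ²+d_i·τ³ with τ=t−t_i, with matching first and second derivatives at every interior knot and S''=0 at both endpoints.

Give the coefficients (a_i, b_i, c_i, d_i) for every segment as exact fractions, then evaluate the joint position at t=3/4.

Δ: Δ0=8/3, Δ1=-5
row 1: diag=8, rhs=-46; c'=1/8, d'=-23/4
back: M1=-23/4
M: M0=0, M1=-23/4, M2=0
seg 0: a=-4, c=M0/2=0, d=(M1−M0)/(6·3)=-23/72, b=Δ0−h0·(2M0+M1)/6=133/24
seg 1: a=4, c=M1/2=-23/8, d=(M2−M1)/(6·1)=23/24, b=Δ1−h1·(2M1+M2)/6=-37/12
t_q=3/4 → seg 0, τ=3/4; S=-4+133/24·τ+0·τ²+-23/72·τ³=11/512

  seg 0: a=-4 b=133/24 c=0 d=-23/72
  seg 1: a=4 b=-37/12 c=-23/8 d=23/24
S(3/4) = 11/512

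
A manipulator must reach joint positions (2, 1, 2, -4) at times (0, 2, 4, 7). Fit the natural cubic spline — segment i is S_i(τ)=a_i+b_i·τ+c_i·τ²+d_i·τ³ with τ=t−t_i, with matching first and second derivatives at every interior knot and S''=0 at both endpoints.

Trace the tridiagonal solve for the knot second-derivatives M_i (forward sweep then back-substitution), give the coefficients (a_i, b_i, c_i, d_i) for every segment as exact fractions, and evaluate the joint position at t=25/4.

  seg 0: a=2 b=-17/19 c=0 d=15/152
  seg 1: a=1 b=11/38 c=45/76 d=-37/152
  seg 2: a=2 b=-5/19 c=-33/38 d=11/114
S(25/4) = -4595/2432

Δ: Δ0=-1/2, Δ1=1/2, Δ2=-2
row 1: diag=8, rhs=6; c'=1/4, d'=3/4
row 2: denom=10−2·1/4=19/2; d'=(-15−2·3/4)/(19/2)=-33/19
back: M2=-33/19
back: M1=3/4−1/4·-33/19=45/38
M: M0=0, M1=45/38, M2=-33/19, M3=0
seg 0: a=2, c=M0/2=0, d=(M1−M0)/(6·2)=15/152, b=Δ0−h0·(2M0+M1)/6=-17/19
seg 1: a=1, c=M1/2=45/76, d=(M2−M1)/(6·2)=-37/152, b=Δ1−h1·(2M1+M2)/6=11/38
seg 2: a=2, c=M2/2=-33/38, d=(M3−M2)/(6·3)=11/114, b=Δ2−h2·(2M2+M3)/6=-5/19
t_q=25/4 → seg 2, τ=9/4; S=2+-5/19·τ+-33/38·τ²+11/114·τ³=-4595/2432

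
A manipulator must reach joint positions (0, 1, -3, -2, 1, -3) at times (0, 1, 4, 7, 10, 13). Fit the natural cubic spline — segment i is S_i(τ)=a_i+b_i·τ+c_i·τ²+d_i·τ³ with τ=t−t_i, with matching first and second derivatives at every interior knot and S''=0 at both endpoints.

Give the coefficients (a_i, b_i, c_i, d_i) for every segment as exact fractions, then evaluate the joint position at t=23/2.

  seg 0: a=0 b=1661/1209 c=0 d=-452/1209
  seg 1: a=1 b=305/1209 c=-452/403 d=239/1209
  seg 2: a=-3 b=-106/93 c=265/403 d=-604/10881
  seg 3: a=-2 b=1580/1209 c=191/1209 d=-944/10881
  seg 4: a=1 b=-106/1209 c=-251/403 d=251/3627
S(23/2) = -965/3224

Δ: Δ0=1, Δ1=-4/3, Δ2=1/3, Δ3=1, Δ4=-4/3
row 1: diag=8, rhs=-14; c'=3/8, d'=-7/4
row 2: denom=12−3·3/8=87/8; d'=(10−3·-7/4)/(87/8)=122/87
row 3: denom=12−3·8/29=324/29; d'=(4−3·122/87)/(324/29)=-1/54
row 4: denom=12−3·29/108=403/36; d'=(-14−3·-1/54)/(403/36)=-502/403
back: M4=-502/403
back: M3=-1/54−29/108·-502/403=382/1209
back: M2=122/87−8/29·382/1209=530/403
back: M1=-7/4−3/8·530/403=-904/403
M: M0=0, M1=-904/403, M2=530/403, M3=382/1209, M4=-502/403, M5=0
seg 0: a=0, c=M0/2=0, d=(M1−M0)/(6·1)=-452/1209, b=Δ0−h0·(2M0+M1)/6=1661/1209
seg 1: a=1, c=M1/2=-452/403, d=(M2−M1)/(6·3)=239/1209, b=Δ1−h1·(2M1+M2)/6=305/1209
seg 2: a=-3, c=M2/2=265/403, d=(M3−M2)/(6·3)=-604/10881, b=Δ2−h2·(2M2+M3)/6=-106/93
seg 3: a=-2, c=M3/2=191/1209, d=(M4−M3)/(6·3)=-944/10881, b=Δ3−h3·(2M3+M4)/6=1580/1209
seg 4: a=1, c=M4/2=-251/403, d=(M5−M4)/(6·3)=251/3627, b=Δ4−h4·(2M4+M5)/6=-106/1209
t_q=23/2 → seg 4, τ=3/2; S=1+-106/1209·τ+-251/403·τ²+251/3627·τ³=-965/3224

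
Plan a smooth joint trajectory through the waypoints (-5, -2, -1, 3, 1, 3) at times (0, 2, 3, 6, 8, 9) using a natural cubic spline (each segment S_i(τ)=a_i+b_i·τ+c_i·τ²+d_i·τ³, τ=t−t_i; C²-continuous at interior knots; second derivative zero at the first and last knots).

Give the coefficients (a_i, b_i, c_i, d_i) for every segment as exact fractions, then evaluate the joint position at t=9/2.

Δ: Δ0=3/2, Δ1=1, Δ2=4/3, Δ3=-1, Δ4=2
row 1: diag=6, rhs=-3; c'=1/6, d'=-1/2
row 2: denom=8−1·1/6=47/6; d'=(2−1·-1/2)/(47/6)=15/47
row 3: denom=10−3·18/47=416/47; d'=(-14−3·15/47)/(416/47)=-703/416
row 4: denom=6−2·47/208=577/104; d'=(18−2·-703/416)/(577/104)=4447/1154
back: M4=4447/1154
back: M3=-703/416−47/208·4447/1154=-2955/1154
back: M2=15/47−18/47·-2955/1154=750/577
back: M1=-1/2−1/6·750/577=-827/1154
M: M0=0, M1=-827/1154, M2=750/577, M3=-2955/1154, M4=4447/1154, M5=0
seg 0: a=-5, c=M0/2=0, d=(M1−M0)/(6·2)=-827/13848, b=Δ0−h0·(2M0+M1)/6=3010/1731
seg 1: a=-2, c=M1/2=-827/2308, d=(M2−M1)/(6·1)=2327/6924, b=Δ1−h1·(2M1+M2)/6=3539/3462
seg 2: a=-1, c=M2/2=375/577, d=(M3−M2)/(6·3)=-495/2308, b=Δ2−h2·(2M2+M3)/6=9097/6924
seg 3: a=3, c=M3/2=-2955/2308, d=(M4−M3)/(6·2)=3701/6924, b=Δ3−h3·(2M3+M4)/6=-1999/3462
seg 4: a=1, c=M4/2=4447/2308, d=(M5−M4)/(6·1)=-4447/6924, b=Δ4−h4·(2M4+M5)/6=2477/3462
t_q=9/2 → seg 2, τ=3/2; S=-1+9097/6924·τ+375/577·τ²+-495/2308·τ³=31559/18464

  seg 0: a=-5 b=3010/1731 c=0 d=-827/13848
  seg 1: a=-2 b=3539/3462 c=-827/2308 d=2327/6924
  seg 2: a=-1 b=9097/6924 c=375/577 d=-495/2308
  seg 3: a=3 b=-1999/3462 c=-2955/2308 d=3701/6924
  seg 4: a=1 b=2477/3462 c=4447/2308 d=-4447/6924
S(9/2) = 31559/18464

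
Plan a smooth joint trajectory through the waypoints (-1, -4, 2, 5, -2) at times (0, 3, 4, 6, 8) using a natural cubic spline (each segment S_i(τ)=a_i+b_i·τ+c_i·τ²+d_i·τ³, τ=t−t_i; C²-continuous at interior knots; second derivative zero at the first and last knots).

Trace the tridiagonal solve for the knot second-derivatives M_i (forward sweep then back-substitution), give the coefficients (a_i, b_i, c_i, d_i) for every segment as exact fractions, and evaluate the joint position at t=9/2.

Δ: Δ0=-1, Δ1=6, Δ2=3/2, Δ3=-7/2
row 1: diag=8, rhs=42; c'=1/8, d'=21/4
row 2: denom=6−1·1/8=47/8; d'=(-27−1·21/4)/(47/8)=-258/47
row 3: denom=8−2·16/47=344/47; d'=(-30−2·-258/47)/(344/47)=-447/172
back: M3=-447/172
back: M2=-258/47−16/47·-447/172=-198/43
back: M1=21/4−1/8·-198/43=501/86
M: M0=0, M1=501/86, M2=-198/43, M3=-447/172, M4=0
seg 0: a=-1, c=M0/2=0, d=(M1−M0)/(6·3)=167/516, b=Δ0−h0·(2M0+M1)/6=-673/172
seg 1: a=-4, c=M1/2=501/172, d=(M2−M1)/(6·1)=-299/172, b=Δ1−h1·(2M1+M2)/6=415/86
seg 2: a=2, c=M2/2=-99/43, d=(M3−M2)/(6·2)=115/688, b=Δ2−h2·(2M2+M3)/6=935/172
seg 3: a=5, c=M3/2=-447/344, d=(M4−M3)/(6·2)=149/688, b=Δ3−h3·(2M3+M4)/6=-76/43
t_q=9/2 → seg 2, τ=1/2; S=2+935/172·τ+-99/43·τ²+115/688·τ³=22915/5504

  seg 0: a=-1 b=-673/172 c=0 d=167/516
  seg 1: a=-4 b=415/86 c=501/172 d=-299/172
  seg 2: a=2 b=935/172 c=-99/43 d=115/688
  seg 3: a=5 b=-76/43 c=-447/344 d=149/688
S(9/2) = 22915/5504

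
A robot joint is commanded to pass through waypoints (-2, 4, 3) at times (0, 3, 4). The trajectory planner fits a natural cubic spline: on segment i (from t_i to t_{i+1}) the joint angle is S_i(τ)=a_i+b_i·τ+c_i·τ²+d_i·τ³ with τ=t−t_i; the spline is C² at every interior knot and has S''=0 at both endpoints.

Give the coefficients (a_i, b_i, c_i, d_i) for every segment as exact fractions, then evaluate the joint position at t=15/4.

  seg 0: a=-2 b=25/8 c=0 d=-1/8
  seg 1: a=4 b=-1/4 c=-9/8 d=3/8
S(15/4) = 1709/512

Δ: Δ0=2, Δ1=-1
row 1: diag=8, rhs=-18; c'=1/8, d'=-9/4
back: M1=-9/4
M: M0=0, M1=-9/4, M2=0
seg 0: a=-2, c=M0/2=0, d=(M1−M0)/(6·3)=-1/8, b=Δ0−h0·(2M0+M1)/6=25/8
seg 1: a=4, c=M1/2=-9/8, d=(M2−M1)/(6·1)=3/8, b=Δ1−h1·(2M1+M2)/6=-1/4
t_q=15/4 → seg 1, τ=3/4; S=4+-1/4·τ+-9/8·τ²+3/8·τ³=1709/512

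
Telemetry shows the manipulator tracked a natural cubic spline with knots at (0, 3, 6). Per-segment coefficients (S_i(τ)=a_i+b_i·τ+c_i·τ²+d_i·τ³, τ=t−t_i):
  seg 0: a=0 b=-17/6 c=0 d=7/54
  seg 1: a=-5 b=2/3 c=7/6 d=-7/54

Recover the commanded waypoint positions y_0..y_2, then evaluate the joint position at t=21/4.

y_0=0 y_1=-5 y_2=4
S(21/4) = 119/128

y_0 = S_0(0) = a_0 = 0
y_1 = S_1(0) = a_1 = -5
y_2 = S_1(3) = 4
t_q=21/4 is in segment 1 (τ=9/4); S_1(τ)=119/128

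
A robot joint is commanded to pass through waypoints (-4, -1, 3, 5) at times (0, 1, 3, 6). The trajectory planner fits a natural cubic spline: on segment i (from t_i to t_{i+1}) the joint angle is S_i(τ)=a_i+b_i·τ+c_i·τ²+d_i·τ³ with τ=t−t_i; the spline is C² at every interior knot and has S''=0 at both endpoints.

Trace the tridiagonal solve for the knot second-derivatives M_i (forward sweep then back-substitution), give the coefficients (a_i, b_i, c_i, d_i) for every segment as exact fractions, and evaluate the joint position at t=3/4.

Δ: Δ0=3, Δ1=2, Δ2=2/3
row 1: diag=6, rhs=-6; c'=1/3, d'=-1
row 2: denom=10−2·1/3=28/3; d'=(-8−2·-1)/(28/3)=-9/14
back: M2=-9/14
back: M1=-1−1/3·-9/14=-11/14
M: M0=0, M1=-11/14, M2=-9/14, M3=0
seg 0: a=-4, c=M0/2=0, d=(M1−M0)/(6·1)=-11/84, b=Δ0−h0·(2M0+M1)/6=263/84
seg 1: a=-1, c=M1/2=-11/28, d=(M2−M1)/(6·2)=1/84, b=Δ1−h1·(2M1+M2)/6=115/42
seg 2: a=3, c=M2/2=-9/28, d=(M3−M2)/(6·3)=1/28, b=Δ2−h2·(2M2+M3)/6=55/42
t_q=3/4 → seg 0, τ=3/4; S=-4+263/84·τ+0·τ²+-11/84·τ³=-437/256

  seg 0: a=-4 b=263/84 c=0 d=-11/84
  seg 1: a=-1 b=115/42 c=-11/28 d=1/84
  seg 2: a=3 b=55/42 c=-9/28 d=1/28
S(3/4) = -437/256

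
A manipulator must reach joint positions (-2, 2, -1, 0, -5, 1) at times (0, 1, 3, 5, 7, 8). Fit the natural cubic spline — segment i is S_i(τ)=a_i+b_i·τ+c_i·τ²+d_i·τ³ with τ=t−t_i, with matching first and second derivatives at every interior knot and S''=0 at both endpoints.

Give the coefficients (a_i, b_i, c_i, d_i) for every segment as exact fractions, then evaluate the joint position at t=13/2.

  seg 0: a=-2 b=1161/224 c=0 d=-265/224
  seg 1: a=2 b=183/112 c=-795/224 d=111/112
  seg 2: a=-1 b=-75/112 c=537/224 d=-29/32
  seg 3: a=0 b=-219/112 c=-681/224 d=155/112
  seg 4: a=-5 b=279/112 c=1179/224 d=-393/224
S(13/2) = -1143/224

Δ: Δ0=4, Δ1=-3/2, Δ2=1/2, Δ3=-5/2, Δ4=6
row 1: diag=6, rhs=-33; c'=1/3, d'=-11/2
row 2: denom=8−2·1/3=22/3; d'=(12−2·-11/2)/(22/3)=69/22
row 3: denom=8−2·3/11=82/11; d'=(-18−2·69/22)/(82/11)=-267/82
row 4: denom=6−2·11/41=224/41; d'=(51−2·-267/82)/(224/41)=1179/112
back: M4=1179/112
back: M3=-267/82−11/41·1179/112=-681/112
back: M2=69/22−3/11·-681/112=537/112
back: M1=-11/2−1/3·537/112=-795/112
M: M0=0, M1=-795/112, M2=537/112, M3=-681/112, M4=1179/112, M5=0
seg 0: a=-2, c=M0/2=0, d=(M1−M0)/(6·1)=-265/224, b=Δ0−h0·(2M0+M1)/6=1161/224
seg 1: a=2, c=M1/2=-795/224, d=(M2−M1)/(6·2)=111/112, b=Δ1−h1·(2M1+M2)/6=183/112
seg 2: a=-1, c=M2/2=537/224, d=(M3−M2)/(6·2)=-29/32, b=Δ2−h2·(2M2+M3)/6=-75/112
seg 3: a=0, c=M3/2=-681/224, d=(M4−M3)/(6·2)=155/112, b=Δ3−h3·(2M3+M4)/6=-219/112
seg 4: a=-5, c=M4/2=1179/224, d=(M5−M4)/(6·1)=-393/224, b=Δ4−h4·(2M4+M5)/6=279/112
t_q=13/2 → seg 3, τ=3/2; S=0+-219/112·τ+-681/224·τ²+155/112·τ³=-1143/224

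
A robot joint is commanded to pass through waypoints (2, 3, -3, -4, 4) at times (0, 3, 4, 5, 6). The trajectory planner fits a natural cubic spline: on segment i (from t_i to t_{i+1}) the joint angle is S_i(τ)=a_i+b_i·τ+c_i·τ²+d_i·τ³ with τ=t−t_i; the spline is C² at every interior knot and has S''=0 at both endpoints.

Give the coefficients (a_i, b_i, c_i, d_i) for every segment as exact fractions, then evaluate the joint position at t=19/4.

  seg 0: a=2 b=535/174 c=0 d=-53/174
  seg 1: a=3 b=-448/87 c=-159/58 d=329/174
  seg 2: a=-3 b=-863/174 c=85/29 d=179/174
  seg 3: a=-4 b=347/87 c=349/58 d=-349/174
S(19/4) = -17213/3712

Δ: Δ0=1/3, Δ1=-6, Δ2=-1, Δ3=8
row 1: diag=8, rhs=-38; c'=1/8, d'=-19/4
row 2: denom=4−1·1/8=31/8; d'=(30−1·-19/4)/(31/8)=278/31
row 3: denom=4−1·8/31=116/31; d'=(54−1·278/31)/(116/31)=349/29
back: M3=349/29
back: M2=278/31−8/31·349/29=170/29
back: M1=-19/4−1/8·170/29=-159/29
M: M0=0, M1=-159/29, M2=170/29, M3=349/29, M4=0
seg 0: a=2, c=M0/2=0, d=(M1−M0)/(6·3)=-53/174, b=Δ0−h0·(2M0+M1)/6=535/174
seg 1: a=3, c=M1/2=-159/58, d=(M2−M1)/(6·1)=329/174, b=Δ1−h1·(2M1+M2)/6=-448/87
seg 2: a=-3, c=M2/2=85/29, d=(M3−M2)/(6·1)=179/174, b=Δ2−h2·(2M2+M3)/6=-863/174
seg 3: a=-4, c=M3/2=349/58, d=(M4−M3)/(6·1)=-349/174, b=Δ3−h3·(2M3+M4)/6=347/87
t_q=19/4 → seg 2, τ=3/4; S=-3+-863/174·τ+85/29·τ²+179/174·τ³=-17213/3712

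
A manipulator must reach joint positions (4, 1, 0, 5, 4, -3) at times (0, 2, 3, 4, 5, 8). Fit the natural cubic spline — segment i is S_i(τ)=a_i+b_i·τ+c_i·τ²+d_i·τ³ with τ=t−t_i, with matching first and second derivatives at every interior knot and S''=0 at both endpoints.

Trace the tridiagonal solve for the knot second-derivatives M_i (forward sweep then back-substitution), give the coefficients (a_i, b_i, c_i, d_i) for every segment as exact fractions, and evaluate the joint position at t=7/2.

  seg 0: a=4 b=-3889/3990 c=0 d=-262/1995
  seg 1: a=1 b=-10177/3990 c=-524/665 d=1333/570
  seg 2: a=0 b=5764/1995 c=8283/1330 d=-16427/3990
  seg 3: a=5 b=2389/798 c=-4072/665 d=8497/3990
  seg 4: a=4 b=-5714/1995 c=353/1330 d=-353/11970
S(7/2) = 26461/10640

Δ: Δ0=-3/2, Δ1=-1, Δ2=5, Δ3=-1, Δ4=-7/3
row 1: diag=6, rhs=3; c'=1/6, d'=1/2
row 2: denom=4−1·1/6=23/6; d'=(36−1·1/2)/(23/6)=213/23
row 3: denom=4−1·6/23=86/23; d'=(-36−1·213/23)/(86/23)=-1041/86
row 4: denom=8−1·23/86=665/86; d'=(-8−1·-1041/86)/(665/86)=353/665
back: M4=353/665
back: M3=-1041/86−23/86·353/665=-8144/665
back: M2=213/23−6/23·-8144/665=8283/665
back: M1=1/2−1/6·8283/665=-1048/665
M: M0=0, M1=-1048/665, M2=8283/665, M3=-8144/665, M4=353/665, M5=0
seg 0: a=4, c=M0/2=0, d=(M1−M0)/(6·2)=-262/1995, b=Δ0−h0·(2M0+M1)/6=-3889/3990
seg 1: a=1, c=M1/2=-524/665, d=(M2−M1)/(6·1)=1333/570, b=Δ1−h1·(2M1+M2)/6=-10177/3990
seg 2: a=0, c=M2/2=8283/1330, d=(M3−M2)/(6·1)=-16427/3990, b=Δ2−h2·(2M2+M3)/6=5764/1995
seg 3: a=5, c=M3/2=-4072/665, d=(M4−M3)/(6·1)=8497/3990, b=Δ3−h3·(2M3+M4)/6=2389/798
seg 4: a=4, c=M4/2=353/1330, d=(M5−M4)/(6·3)=-353/11970, b=Δ4−h4·(2M4+M5)/6=-5714/1995
t_q=7/2 → seg 2, τ=1/2; S=0+5764/1995·τ+8283/1330·τ²+-16427/3990·τ³=26461/10640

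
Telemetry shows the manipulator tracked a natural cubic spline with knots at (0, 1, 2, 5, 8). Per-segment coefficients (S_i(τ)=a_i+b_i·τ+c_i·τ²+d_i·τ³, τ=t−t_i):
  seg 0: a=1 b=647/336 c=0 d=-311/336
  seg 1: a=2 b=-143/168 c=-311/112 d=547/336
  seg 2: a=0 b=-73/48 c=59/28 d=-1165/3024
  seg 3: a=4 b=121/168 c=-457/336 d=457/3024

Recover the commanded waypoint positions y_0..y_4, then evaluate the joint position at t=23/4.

y_0=1 y_1=2 y_2=0 y_3=4 y_4=-2
S(23/4) = 3931/1024

y_0 = S_0(0) = a_0 = 1
y_1 = S_1(0) = a_1 = 2
y_2 = S_2(0) = a_2 = 0
y_3 = S_3(0) = a_3 = 4
y_4 = S_3(3) = -2
t_q=23/4 is in segment 3 (τ=3/4); S_3(τ)=3931/1024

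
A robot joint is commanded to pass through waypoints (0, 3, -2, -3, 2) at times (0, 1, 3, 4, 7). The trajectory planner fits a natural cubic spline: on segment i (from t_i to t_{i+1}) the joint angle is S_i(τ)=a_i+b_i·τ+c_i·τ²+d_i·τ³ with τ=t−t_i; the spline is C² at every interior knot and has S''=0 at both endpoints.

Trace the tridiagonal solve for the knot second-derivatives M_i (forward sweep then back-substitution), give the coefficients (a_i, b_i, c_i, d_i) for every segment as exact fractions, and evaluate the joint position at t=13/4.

Δ: Δ0=3, Δ1=-5/2, Δ2=-1, Δ3=5/3
row 1: diag=6, rhs=-33; c'=1/3, d'=-11/2
row 2: denom=6−2·1/3=16/3; d'=(9−2·-11/2)/(16/3)=15/4
row 3: denom=8−1·3/16=125/16; d'=(16−1·15/4)/(125/16)=196/125
back: M3=196/125
back: M2=15/4−3/16·196/125=432/125
back: M1=-11/2−1/3·432/125=-1663/250
M: M0=0, M1=-1663/250, M2=432/125, M3=196/125, M4=0
seg 0: a=0, c=M0/2=0, d=(M1−M0)/(6·1)=-1663/1500, b=Δ0−h0·(2M0+M1)/6=6163/1500
seg 1: a=3, c=M1/2=-1663/500, d=(M2−M1)/(6·2)=2527/3000, b=Δ1−h1·(2M1+M2)/6=587/750
seg 2: a=-2, c=M2/2=216/125, d=(M3−M2)/(6·1)=-118/375, b=Δ2−h2·(2M2+M3)/6=-181/75
seg 3: a=-3, c=M3/2=98/125, d=(M4−M3)/(6·3)=-98/1125, b=Δ3−h3·(2M3+M4)/6=37/375
t_q=13/4 → seg 2, τ=1/4; S=-2+-181/75·τ+216/125·τ²+-118/375·τ³=-10001/4000

  seg 0: a=0 b=6163/1500 c=0 d=-1663/1500
  seg 1: a=3 b=587/750 c=-1663/500 d=2527/3000
  seg 2: a=-2 b=-181/75 c=216/125 d=-118/375
  seg 3: a=-3 b=37/375 c=98/125 d=-98/1125
S(13/4) = -10001/4000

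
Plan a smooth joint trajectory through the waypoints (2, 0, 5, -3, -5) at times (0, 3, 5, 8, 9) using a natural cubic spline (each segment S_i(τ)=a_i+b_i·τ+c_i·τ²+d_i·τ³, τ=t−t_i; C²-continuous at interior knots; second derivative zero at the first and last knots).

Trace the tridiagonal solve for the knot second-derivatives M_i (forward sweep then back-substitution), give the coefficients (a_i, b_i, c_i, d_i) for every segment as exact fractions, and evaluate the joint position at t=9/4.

Δ: Δ0=-2/3, Δ1=5/2, Δ2=-8/3, Δ3=-2
row 1: diag=10, rhs=19; c'=1/5, d'=19/10
row 2: denom=10−2·1/5=48/5; d'=(-31−2·19/10)/(48/5)=-29/8
row 3: denom=8−3·5/16=113/16; d'=(4−3·-29/8)/(113/16)=238/113
back: M3=238/113
back: M2=-29/8−5/16·238/113=-484/113
back: M1=19/10−1/5·-484/113=623/226
M: M0=0, M1=623/226, M2=-484/113, M3=238/113, M4=0
seg 0: a=2, c=M0/2=0, d=(M1−M0)/(6·3)=623/4068, b=Δ0−h0·(2M0+M1)/6=-2773/1356
seg 1: a=0, c=M1/2=623/452, d=(M2−M1)/(6·2)=-1591/2712, b=Δ1−h1·(2M1+M2)/6=1417/678
seg 2: a=5, c=M2/2=-242/113, d=(M3−M2)/(6·3)=361/1017, b=Δ2−h2·(2M2+M3)/6=191/339
seg 3: a=-3, c=M3/2=119/113, d=(M4−M3)/(6·1)=-119/339, b=Δ3−h3·(2M3+M4)/6=-916/339
t_q=9/4 → seg 0, τ=9/4; S=2+-2773/1356·τ+0·τ²+623/4068·τ³=-24785/28928

  seg 0: a=2 b=-2773/1356 c=0 d=623/4068
  seg 1: a=0 b=1417/678 c=623/452 d=-1591/2712
  seg 2: a=5 b=191/339 c=-242/113 d=361/1017
  seg 3: a=-3 b=-916/339 c=119/113 d=-119/339
S(9/4) = -24785/28928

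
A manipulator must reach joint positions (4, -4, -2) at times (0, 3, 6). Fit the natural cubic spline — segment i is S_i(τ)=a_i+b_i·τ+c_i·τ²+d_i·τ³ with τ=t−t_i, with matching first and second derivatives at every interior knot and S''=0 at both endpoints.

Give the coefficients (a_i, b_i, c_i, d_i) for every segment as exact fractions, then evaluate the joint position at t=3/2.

Δ: Δ0=-8/3, Δ1=2/3
row 1: diag=12, rhs=20; c'=1/4, d'=5/3
back: M1=5/3
M: M0=0, M1=5/3, M2=0
seg 0: a=4, c=M0/2=0, d=(M1−M0)/(6·3)=5/54, b=Δ0−h0·(2M0+M1)/6=-7/2
seg 1: a=-4, c=M1/2=5/6, d=(M2−M1)/(6·3)=-5/54, b=Δ1−h1·(2M1+M2)/6=-1
t_q=3/2 → seg 0, τ=3/2; S=4+-7/2·τ+0·τ²+5/54·τ³=-15/16

  seg 0: a=4 b=-7/2 c=0 d=5/54
  seg 1: a=-4 b=-1 c=5/6 d=-5/54
S(3/2) = -15/16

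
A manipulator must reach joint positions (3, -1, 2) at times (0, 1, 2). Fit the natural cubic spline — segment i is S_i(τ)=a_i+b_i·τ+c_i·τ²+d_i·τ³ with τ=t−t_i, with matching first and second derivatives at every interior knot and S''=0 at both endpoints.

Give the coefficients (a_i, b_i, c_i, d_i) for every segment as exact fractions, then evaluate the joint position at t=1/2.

  seg 0: a=3 b=-23/4 c=0 d=7/4
  seg 1: a=-1 b=-1/2 c=21/4 d=-7/4
S(1/2) = 11/32

Δ: Δ0=-4, Δ1=3
row 1: diag=4, rhs=42; c'=1/4, d'=21/2
back: M1=21/2
M: M0=0, M1=21/2, M2=0
seg 0: a=3, c=M0/2=0, d=(M1−M0)/(6·1)=7/4, b=Δ0−h0·(2M0+M1)/6=-23/4
seg 1: a=-1, c=M1/2=21/4, d=(M2−M1)/(6·1)=-7/4, b=Δ1−h1·(2M1+M2)/6=-1/2
t_q=1/2 → seg 0, τ=1/2; S=3+-23/4·τ+0·τ²+7/4·τ³=11/32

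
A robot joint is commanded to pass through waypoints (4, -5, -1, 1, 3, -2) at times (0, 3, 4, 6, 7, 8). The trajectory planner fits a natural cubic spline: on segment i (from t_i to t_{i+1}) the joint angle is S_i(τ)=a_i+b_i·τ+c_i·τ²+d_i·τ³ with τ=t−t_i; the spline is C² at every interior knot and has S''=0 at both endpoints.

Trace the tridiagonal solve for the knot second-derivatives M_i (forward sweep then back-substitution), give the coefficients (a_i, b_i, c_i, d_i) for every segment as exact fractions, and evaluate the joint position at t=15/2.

Δ: Δ0=-3, Δ1=4, Δ2=1, Δ3=2, Δ4=-5
row 1: diag=8, rhs=42; c'=1/8, d'=21/4
row 2: denom=6−1·1/8=47/8; d'=(-18−1·21/4)/(47/8)=-186/47
row 3: denom=6−2·16/47=250/47; d'=(6−2·-186/47)/(250/47)=327/125
row 4: denom=4−1·47/250=953/250; d'=(-42−1·327/125)/(953/250)=-11154/953
back: M4=-11154/953
back: M3=327/125−47/250·-11154/953=4590/953
back: M2=-186/47−16/47·4590/953=-5334/953
back: M1=21/4−1/8·-5334/953=5670/953
M: M0=0, M1=5670/953, M2=-5334/953, M3=4590/953, M4=-11154/953, M5=0
seg 0: a=4, c=M0/2=0, d=(M1−M0)/(6·3)=315/953, b=Δ0−h0·(2M0+M1)/6=-5694/953
seg 1: a=-5, c=M1/2=2835/953, d=(M2−M1)/(6·1)=-1834/953, b=Δ1−h1·(2M1+M2)/6=2811/953
seg 2: a=-1, c=M2/2=-2667/953, d=(M3−M2)/(6·2)=827/953, b=Δ2−h2·(2M2+M3)/6=2979/953
seg 3: a=1, c=M3/2=2295/953, d=(M4−M3)/(6·1)=-2624/953, b=Δ3−h3·(2M3+M4)/6=2235/953
seg 4: a=3, c=M4/2=-5577/953, d=(M5−M4)/(6·1)=1859/953, b=Δ4−h4·(2M4+M5)/6=-1047/953
t_q=15/2 → seg 4, τ=1/2; S=3+-1047/953·τ+-5577/953·τ²+1859/953·τ³=9389/7624

  seg 0: a=4 b=-5694/953 c=0 d=315/953
  seg 1: a=-5 b=2811/953 c=2835/953 d=-1834/953
  seg 2: a=-1 b=2979/953 c=-2667/953 d=827/953
  seg 3: a=1 b=2235/953 c=2295/953 d=-2624/953
  seg 4: a=3 b=-1047/953 c=-5577/953 d=1859/953
S(15/2) = 9389/7624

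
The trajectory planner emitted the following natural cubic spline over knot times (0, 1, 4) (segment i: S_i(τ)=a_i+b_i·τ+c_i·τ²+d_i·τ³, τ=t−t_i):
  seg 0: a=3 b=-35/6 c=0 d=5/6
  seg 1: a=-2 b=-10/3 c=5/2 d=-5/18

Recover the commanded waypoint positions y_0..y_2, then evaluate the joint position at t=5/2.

y_0 = S_0(0) = a_0 = 3
y_1 = S_1(0) = a_1 = -2
y_2 = S_1(3) = 3
t_q=5/2 is in segment 1 (τ=3/2); S_1(τ)=-37/16

y_0=3 y_1=-2 y_2=3
S(5/2) = -37/16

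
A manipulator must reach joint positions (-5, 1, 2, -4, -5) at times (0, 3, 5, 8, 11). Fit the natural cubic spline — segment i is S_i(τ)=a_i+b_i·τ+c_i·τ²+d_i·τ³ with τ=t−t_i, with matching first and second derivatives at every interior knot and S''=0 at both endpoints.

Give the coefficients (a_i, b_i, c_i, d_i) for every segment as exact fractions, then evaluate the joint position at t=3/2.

  seg 0: a=-5 b=1609/708 c=0 d=-193/6372
  seg 1: a=1 b=515/354 c=-193/708 d=-145/1416
  seg 2: a=2 b=-51/59 c=-157/177 d=10/59
  seg 3: a=-4 b=-95/59 c=113/177 d=-113/1593
S(3/2) = -3197/1888

Δ: Δ0=2, Δ1=1/2, Δ2=-2, Δ3=-1/3
row 1: diag=10, rhs=-9; c'=1/5, d'=-9/10
row 2: denom=10−2·1/5=48/5; d'=(-15−2·-9/10)/(48/5)=-11/8
row 3: denom=12−3·5/16=177/16; d'=(10−3·-11/8)/(177/16)=226/177
back: M3=226/177
back: M2=-11/8−5/16·226/177=-314/177
back: M1=-9/10−1/5·-314/177=-193/354
M: M0=0, M1=-193/354, M2=-314/177, M3=226/177, M4=0
seg 0: a=-5, c=M0/2=0, d=(M1−M0)/(6·3)=-193/6372, b=Δ0−h0·(2M0+M1)/6=1609/708
seg 1: a=1, c=M1/2=-193/708, d=(M2−M1)/(6·2)=-145/1416, b=Δ1−h1·(2M1+M2)/6=515/354
seg 2: a=2, c=M2/2=-157/177, d=(M3−M2)/(6·3)=10/59, b=Δ2−h2·(2M2+M3)/6=-51/59
seg 3: a=-4, c=M3/2=113/177, d=(M4−M3)/(6·3)=-113/1593, b=Δ3−h3·(2M3+M4)/6=-95/59
t_q=3/2 → seg 0, τ=3/2; S=-5+1609/708·τ+0·τ²+-193/6372·τ³=-3197/1888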